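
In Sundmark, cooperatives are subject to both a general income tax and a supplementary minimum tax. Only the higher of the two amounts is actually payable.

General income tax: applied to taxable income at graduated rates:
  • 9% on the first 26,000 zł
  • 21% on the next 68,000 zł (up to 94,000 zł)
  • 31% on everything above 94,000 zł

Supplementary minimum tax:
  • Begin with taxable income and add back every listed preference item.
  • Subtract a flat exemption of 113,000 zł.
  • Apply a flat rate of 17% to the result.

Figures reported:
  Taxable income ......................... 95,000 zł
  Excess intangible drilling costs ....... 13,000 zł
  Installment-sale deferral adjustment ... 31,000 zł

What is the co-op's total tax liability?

Supplementary minimum tax:
  Adjusted income: 95,000 zł + 13,000 zł + 31,000 zł = 139,000 zł
  Less exemption 113,000 zł → base 26,000 zł
  26,000 zł × 17% = 4,420 zł

General income tax:
  26,000 zł × 9% = 2,340 zł
  68,000 zł × 21% = 14,280 zł
  1,000 zł × 31% = 310 zł
  → 16,930 zł

16,930 zł > 4,420 zł, so the general income tax governs.

16,930 zł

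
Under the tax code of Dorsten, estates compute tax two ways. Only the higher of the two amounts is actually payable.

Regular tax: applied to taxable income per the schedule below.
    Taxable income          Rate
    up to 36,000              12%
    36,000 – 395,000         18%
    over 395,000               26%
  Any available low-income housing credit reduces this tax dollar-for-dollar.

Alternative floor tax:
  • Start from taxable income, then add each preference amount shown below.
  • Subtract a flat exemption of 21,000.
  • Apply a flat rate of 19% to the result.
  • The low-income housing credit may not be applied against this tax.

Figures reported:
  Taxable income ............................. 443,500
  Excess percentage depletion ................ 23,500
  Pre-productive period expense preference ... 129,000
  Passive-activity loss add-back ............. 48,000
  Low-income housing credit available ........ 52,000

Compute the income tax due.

118,370

Alternative floor tax:
  Adjusted income: 443,500 + 23,500 + 129,000 + 48,000 = 644,000
  Less exemption 21,000 → base 623,000
  623,000 × 19% = 118,370

Regular tax:
  36,000 × 12% = 4,320
  359,000 × 18% = 64,620
  48,500 × 26% = 12,610
  → 81,550
  Less low-income housing credit 52,000 → 29,550

118,370 > 29,550, so the alternative floor tax is the binding amount.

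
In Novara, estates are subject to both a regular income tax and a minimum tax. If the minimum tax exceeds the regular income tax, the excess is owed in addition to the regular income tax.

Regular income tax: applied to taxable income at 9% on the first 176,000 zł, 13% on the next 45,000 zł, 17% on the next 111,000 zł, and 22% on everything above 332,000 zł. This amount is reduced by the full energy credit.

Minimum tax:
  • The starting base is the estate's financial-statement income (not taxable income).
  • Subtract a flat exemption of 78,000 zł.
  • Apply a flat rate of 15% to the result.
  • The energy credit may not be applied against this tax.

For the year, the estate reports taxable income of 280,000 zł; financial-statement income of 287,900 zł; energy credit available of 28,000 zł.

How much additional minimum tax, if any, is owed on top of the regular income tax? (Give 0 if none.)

Minimum tax:
  Base (financial-statement income): 287,900 zł
  Less exemption 78,000 zł → base 209,900 zł
  209,900 zł × 15% = 31,485 zł

Regular income tax:
  176,000 zł × 9% = 15,840 zł
  45,000 zł × 13% = 5,850 zł
  59,000 zł × 17% = 10,030 zł
  → 31,720 zł
  Less energy credit 28,000 zł → 3,720 zł

Excess of minimum tax over regular income tax: 31,485 zł − 3,720 zł = 27,765 zł.

27,765 zł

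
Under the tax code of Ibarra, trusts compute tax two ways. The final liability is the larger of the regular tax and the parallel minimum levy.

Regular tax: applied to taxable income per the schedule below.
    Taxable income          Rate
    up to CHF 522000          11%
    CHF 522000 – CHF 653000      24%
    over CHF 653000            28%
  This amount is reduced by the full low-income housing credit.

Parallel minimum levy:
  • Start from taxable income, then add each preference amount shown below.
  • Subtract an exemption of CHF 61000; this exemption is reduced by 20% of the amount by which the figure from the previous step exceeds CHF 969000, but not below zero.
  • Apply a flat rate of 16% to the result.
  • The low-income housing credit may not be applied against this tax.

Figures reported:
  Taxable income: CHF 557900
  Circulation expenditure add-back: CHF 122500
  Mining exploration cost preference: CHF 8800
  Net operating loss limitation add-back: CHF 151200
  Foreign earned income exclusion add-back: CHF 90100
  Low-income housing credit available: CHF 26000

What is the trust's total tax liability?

Parallel minimum levy:
  Adjusted income: CHF 557900 + CHF 122500 + CHF 8800 + CHF 151200 + CHF 90100 = CHF 930500
  Exemption: CHF 930500 ≤ CHF 969000, so full CHF 61000 applies
  Base: CHF 930500 − CHF 61000 = CHF 869500
  CHF 869500 × 16% = CHF 139120

Regular tax:
  CHF 522000 × 11% = CHF 57420
  CHF 35900 × 24% = CHF 8616
  → CHF 66036
  Less low-income housing credit CHF 26000 → CHF 40036

CHF 139120 > CHF 40036, so the parallel minimum levy is the binding amount.

CHF 139120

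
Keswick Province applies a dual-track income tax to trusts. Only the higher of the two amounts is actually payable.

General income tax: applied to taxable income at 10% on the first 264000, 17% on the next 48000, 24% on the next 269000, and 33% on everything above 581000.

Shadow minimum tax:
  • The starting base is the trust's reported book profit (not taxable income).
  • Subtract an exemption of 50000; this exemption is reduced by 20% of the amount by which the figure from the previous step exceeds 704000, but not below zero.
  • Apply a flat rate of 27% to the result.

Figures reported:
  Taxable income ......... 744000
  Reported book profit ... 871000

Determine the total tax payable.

Shadow minimum tax:
  Base (reported book profit): 871000
  Exemption: 50000 − 20% × (871000 − 704000) = 50000 − 33400 = 16600
  Base: 871000 − 16600 = 854400
  854400 × 27% = 230688

General income tax:
  264000 × 10% = 26400
  48000 × 17% = 8160
  269000 × 24% = 64560
  163000 × 33% = 53790
  → 152910

230688 > 152910, so the shadow minimum tax is the binding amount.

230688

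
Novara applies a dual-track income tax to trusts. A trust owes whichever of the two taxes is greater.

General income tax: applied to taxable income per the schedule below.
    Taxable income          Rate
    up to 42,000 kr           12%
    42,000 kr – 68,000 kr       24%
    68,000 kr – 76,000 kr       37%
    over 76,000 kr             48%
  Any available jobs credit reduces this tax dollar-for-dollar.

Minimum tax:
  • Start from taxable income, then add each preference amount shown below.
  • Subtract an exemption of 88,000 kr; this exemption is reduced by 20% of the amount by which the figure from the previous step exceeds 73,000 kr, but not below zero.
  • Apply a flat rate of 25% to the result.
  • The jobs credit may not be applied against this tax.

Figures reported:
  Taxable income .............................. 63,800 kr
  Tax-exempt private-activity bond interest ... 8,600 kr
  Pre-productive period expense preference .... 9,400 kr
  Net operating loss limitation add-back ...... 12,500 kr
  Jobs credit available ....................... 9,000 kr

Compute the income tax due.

General income tax:
  42,000 kr × 12% = 5,040 kr
  21,800 kr × 24% = 5,232 kr
  → 10,272 kr
  Less jobs credit 9,000 kr → 1,272 kr

Minimum tax:
  Adjusted income: 63,800 kr + 8,600 kr + 9,400 kr + 12,500 kr = 94,300 kr
  Exemption: 88,000 kr − 20% × (94,300 kr − 73,000 kr) = 88,000 kr − 4,260 kr = 83,740 kr
  Base: 94,300 kr − 83,740 kr = 10,560 kr
  10,560 kr × 25% = 2,640 kr

2,640 kr > 1,272 kr, so the minimum tax is the binding amount.

2,640 kr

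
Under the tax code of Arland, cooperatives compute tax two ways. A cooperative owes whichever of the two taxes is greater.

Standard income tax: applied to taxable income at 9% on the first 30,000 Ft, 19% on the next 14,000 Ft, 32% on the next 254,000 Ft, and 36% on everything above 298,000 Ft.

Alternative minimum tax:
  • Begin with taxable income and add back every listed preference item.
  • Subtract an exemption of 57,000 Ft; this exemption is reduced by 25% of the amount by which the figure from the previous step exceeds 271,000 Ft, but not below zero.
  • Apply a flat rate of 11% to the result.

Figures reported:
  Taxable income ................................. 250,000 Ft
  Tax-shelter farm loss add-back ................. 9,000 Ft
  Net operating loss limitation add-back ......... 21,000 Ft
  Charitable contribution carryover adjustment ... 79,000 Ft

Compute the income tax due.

71,280 Ft

Standard income tax:
  30,000 Ft × 9% = 2,700 Ft
  14,000 Ft × 19% = 2,660 Ft
  206,000 Ft × 32% = 65,920 Ft
  → 71,280 Ft

Alternative minimum tax:
  Adjusted income: 250,000 Ft + 9,000 Ft + 21,000 Ft + 79,000 Ft = 359,000 Ft
  Exemption: 57,000 Ft − 25% × (359,000 Ft − 271,000 Ft) = 57,000 Ft − 22,000 Ft = 35,000 Ft
  Base: 359,000 Ft − 35,000 Ft = 324,000 Ft
  324,000 Ft × 11% = 35,640 Ft

71,280 Ft > 35,640 Ft, so the standard income tax governs.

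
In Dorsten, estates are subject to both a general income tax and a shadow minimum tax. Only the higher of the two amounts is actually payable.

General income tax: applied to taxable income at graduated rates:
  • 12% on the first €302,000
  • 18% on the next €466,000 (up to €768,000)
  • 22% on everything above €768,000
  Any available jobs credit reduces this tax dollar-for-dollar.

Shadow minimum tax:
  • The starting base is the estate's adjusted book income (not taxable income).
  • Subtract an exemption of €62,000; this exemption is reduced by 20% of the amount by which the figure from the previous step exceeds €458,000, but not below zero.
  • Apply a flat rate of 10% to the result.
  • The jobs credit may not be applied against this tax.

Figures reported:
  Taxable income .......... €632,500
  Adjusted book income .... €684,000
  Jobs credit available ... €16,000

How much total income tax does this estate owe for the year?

€79,730

Shadow minimum tax:
  Base (adjusted book income): €684,000
  Exemption: €62,000 − 20% × (€684,000 − €458,000) = €62,000 − €45,200 = €16,800
  Base: €684,000 − €16,800 = €667,200
  €667,200 × 10% = €66,720

General income tax:
  €302,000 × 12% = €36,240
  €330,500 × 18% = €59,490
  → €95,730
  Less jobs credit €16,000 → €79,730

€79,730 > €66,720, so the general income tax governs.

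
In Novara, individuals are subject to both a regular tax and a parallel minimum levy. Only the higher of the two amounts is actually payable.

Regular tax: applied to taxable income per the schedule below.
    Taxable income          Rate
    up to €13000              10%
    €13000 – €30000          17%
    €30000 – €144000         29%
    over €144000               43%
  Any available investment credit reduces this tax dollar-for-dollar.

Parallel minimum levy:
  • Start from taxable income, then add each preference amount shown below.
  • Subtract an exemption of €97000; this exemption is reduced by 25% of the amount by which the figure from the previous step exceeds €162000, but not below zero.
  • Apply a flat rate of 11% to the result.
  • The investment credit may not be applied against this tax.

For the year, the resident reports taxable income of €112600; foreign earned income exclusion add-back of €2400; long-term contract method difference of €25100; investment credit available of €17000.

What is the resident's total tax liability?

€11144

Regular tax:
  €13000 × 10% = €1300
  €17000 × 17% = €2890
  €82600 × 29% = €23954
  → €28144
  Less investment credit €17000 → €11144

Parallel minimum levy:
  Adjusted income: €112600 + €2400 + €25100 = €140100
  Exemption: €140100 ≤ €162000, so full €97000 applies
  Base: €140100 − €97000 = €43100
  €43100 × 11% = €4741

€11144 > €4741, so the regular tax governs.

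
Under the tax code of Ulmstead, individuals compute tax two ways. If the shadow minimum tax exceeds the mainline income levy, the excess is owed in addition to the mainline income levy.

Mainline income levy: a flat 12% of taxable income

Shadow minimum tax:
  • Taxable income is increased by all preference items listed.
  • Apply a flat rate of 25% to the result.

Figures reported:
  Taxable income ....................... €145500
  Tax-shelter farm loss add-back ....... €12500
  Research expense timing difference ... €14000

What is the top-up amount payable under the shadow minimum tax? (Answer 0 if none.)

€25540

Mainline income levy:
  €145500 × 12% = €17460

Shadow minimum tax:
  Adjusted income: €145500 + €12500 + €14000 = €172000
  €172000 × 25% = €43000

Excess of shadow minimum tax over mainline income levy: €43000 − €17460 = €25540.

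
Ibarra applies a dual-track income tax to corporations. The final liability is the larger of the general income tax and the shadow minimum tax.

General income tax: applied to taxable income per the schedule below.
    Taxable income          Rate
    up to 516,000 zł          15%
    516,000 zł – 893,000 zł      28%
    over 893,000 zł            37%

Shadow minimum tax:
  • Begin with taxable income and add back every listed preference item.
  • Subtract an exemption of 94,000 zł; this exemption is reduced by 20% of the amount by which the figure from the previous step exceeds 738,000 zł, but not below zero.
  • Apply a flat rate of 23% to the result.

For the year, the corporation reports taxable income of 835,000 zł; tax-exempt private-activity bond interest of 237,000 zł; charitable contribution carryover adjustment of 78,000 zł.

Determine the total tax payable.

261,832 zł

General income tax:
  516,000 zł × 15% = 77,400 zł
  319,000 zł × 28% = 89,320 zł
  → 166,720 zł

Shadow minimum tax:
  Adjusted income: 835,000 zł + 237,000 zł + 78,000 zł = 1,150,000 zł
  Exemption: 94,000 zł − 20% × (1,150,000 zł − 738,000 zł) = 94,000 zł − 82,400 zł = 11,600 zł
  Base: 1,150,000 zł − 11,600 zł = 1,138,400 zł
  1,138,400 zł × 23% = 261,832 zł

261,832 zł > 166,720 zł, so the shadow minimum tax is the binding amount.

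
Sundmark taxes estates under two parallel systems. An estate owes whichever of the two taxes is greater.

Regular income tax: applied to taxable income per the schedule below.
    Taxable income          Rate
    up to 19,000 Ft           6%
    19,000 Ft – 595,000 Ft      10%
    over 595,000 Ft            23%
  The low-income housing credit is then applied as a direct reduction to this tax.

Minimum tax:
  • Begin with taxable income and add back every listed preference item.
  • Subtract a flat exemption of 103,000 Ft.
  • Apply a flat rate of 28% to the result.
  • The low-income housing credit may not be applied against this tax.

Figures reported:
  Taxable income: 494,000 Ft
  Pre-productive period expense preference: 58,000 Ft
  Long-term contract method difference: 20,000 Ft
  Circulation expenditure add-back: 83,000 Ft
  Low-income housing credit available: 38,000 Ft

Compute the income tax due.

Regular income tax:
  19,000 Ft × 6% = 1,140 Ft
  475,000 Ft × 10% = 47,500 Ft
  → 48,640 Ft
  Less low-income housing credit 38,000 Ft → 10,640 Ft

Minimum tax:
  Adjusted income: 494,000 Ft + 58,000 Ft + 20,000 Ft + 83,000 Ft = 655,000 Ft
  Less exemption 103,000 Ft → base 552,000 Ft
  552,000 Ft × 28% = 154,560 Ft

154,560 Ft > 10,640 Ft, so the minimum tax is the binding amount.

154,560 Ft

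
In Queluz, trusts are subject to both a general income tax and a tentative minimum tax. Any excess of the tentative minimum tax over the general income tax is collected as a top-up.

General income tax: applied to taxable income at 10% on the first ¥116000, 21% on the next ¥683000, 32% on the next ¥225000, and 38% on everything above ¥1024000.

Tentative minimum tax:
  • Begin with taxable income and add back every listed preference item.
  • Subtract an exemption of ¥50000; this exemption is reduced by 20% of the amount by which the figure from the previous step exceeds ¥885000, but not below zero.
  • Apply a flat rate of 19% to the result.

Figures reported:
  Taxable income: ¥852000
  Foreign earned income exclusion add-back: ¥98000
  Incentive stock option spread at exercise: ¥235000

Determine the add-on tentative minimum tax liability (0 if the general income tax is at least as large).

Tentative minimum tax:
  Adjusted income: ¥852000 + ¥98000 + ¥235000 = ¥1185000
  Exemption: 20% × (¥1185000 − ¥885000) = ¥60000 ≥ ¥50000, so the exemption is fully phased out
  Base: ¥1185000 − ¥0 = ¥1185000
  ¥1185000 × 19% = ¥225150

General income tax:
  ¥116000 × 10% = ¥11600
  ¥683000 × 21% = ¥143430
  ¥53000 × 32% = ¥16960
  → ¥171990

Excess of tentative minimum tax over general income tax: ¥225150 − ¥171990 = ¥53160.

¥53160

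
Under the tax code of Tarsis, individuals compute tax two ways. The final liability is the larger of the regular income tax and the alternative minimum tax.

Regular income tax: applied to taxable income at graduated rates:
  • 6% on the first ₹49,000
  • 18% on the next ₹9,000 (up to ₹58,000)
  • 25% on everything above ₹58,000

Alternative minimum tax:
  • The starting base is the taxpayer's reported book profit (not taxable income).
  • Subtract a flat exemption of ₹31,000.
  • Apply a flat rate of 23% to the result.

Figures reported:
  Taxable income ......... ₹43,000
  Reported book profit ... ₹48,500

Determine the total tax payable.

₹4,025

Regular income tax:
  ₹43,000 × 6% = ₹2,580

Alternative minimum tax:
  Base (reported book profit): ₹48,500
  Less exemption ₹31,000 → base ₹17,500
  ₹17,500 × 23% = ₹4,025

₹4,025 > ₹2,580, so the alternative minimum tax is the binding amount.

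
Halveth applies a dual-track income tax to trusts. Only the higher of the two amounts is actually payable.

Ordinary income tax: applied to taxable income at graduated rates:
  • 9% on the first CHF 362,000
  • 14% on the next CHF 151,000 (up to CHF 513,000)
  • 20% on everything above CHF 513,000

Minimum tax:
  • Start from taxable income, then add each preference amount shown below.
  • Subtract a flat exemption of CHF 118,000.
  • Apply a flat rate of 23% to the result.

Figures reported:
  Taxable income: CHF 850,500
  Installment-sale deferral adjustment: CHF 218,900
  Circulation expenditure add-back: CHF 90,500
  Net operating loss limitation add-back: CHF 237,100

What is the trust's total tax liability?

CHF 294,170

Minimum tax:
  Adjusted income: CHF 850,500 + CHF 218,900 + CHF 90,500 + CHF 237,100 = CHF 1,397,000
  Less exemption CHF 118,000 → base CHF 1,279,000
  CHF 1,279,000 × 23% = CHF 294,170

Ordinary income tax:
  CHF 362,000 × 9% = CHF 32,580
  CHF 151,000 × 14% = CHF 21,140
  CHF 337,500 × 20% = CHF 67,500
  → CHF 121,220

CHF 294,170 > CHF 121,220, so the minimum tax is the binding amount.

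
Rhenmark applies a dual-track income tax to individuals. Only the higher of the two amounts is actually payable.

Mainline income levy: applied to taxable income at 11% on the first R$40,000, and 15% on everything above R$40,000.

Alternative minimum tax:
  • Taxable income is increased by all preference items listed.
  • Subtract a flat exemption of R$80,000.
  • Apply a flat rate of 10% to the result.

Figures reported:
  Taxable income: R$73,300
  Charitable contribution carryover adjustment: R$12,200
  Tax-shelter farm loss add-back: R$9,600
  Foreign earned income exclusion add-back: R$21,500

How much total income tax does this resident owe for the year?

R$9,395

Alternative minimum tax:
  Adjusted income: R$73,300 + R$12,200 + R$9,600 + R$21,500 = R$116,600
  Less exemption R$80,000 → base R$36,600
  R$36,600 × 10% = R$3,660

Mainline income levy:
  R$40,000 × 11% = R$4,400
  R$33,300 × 15% = R$4,995
  → R$9,395

R$9,395 > R$3,660, so the mainline income levy governs.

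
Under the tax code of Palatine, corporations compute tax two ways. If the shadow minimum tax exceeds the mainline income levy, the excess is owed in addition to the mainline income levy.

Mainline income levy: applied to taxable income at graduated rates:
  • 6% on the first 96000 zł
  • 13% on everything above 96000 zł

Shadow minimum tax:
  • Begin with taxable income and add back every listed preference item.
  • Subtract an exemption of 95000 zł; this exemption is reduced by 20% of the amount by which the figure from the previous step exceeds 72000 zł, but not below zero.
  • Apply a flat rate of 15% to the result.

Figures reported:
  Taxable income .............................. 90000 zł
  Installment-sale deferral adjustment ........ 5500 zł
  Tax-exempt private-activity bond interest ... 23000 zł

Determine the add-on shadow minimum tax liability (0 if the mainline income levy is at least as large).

Shadow minimum tax:
  Adjusted income: 90000 zł + 5500 zł + 23000 zł = 118500 zł
  Exemption: 95000 zł − 20% × (118500 zł − 72000 zł) = 95000 zł − 9300 zł = 85700 zł
  Base: 118500 zł − 85700 zł = 32800 zł
  32800 zł × 15% = 4920 zł

Mainline income levy:
  90000 zł × 6% = 5400 zł

4920 zł ≤ 5400 zł, so no add-on is due.

0 zł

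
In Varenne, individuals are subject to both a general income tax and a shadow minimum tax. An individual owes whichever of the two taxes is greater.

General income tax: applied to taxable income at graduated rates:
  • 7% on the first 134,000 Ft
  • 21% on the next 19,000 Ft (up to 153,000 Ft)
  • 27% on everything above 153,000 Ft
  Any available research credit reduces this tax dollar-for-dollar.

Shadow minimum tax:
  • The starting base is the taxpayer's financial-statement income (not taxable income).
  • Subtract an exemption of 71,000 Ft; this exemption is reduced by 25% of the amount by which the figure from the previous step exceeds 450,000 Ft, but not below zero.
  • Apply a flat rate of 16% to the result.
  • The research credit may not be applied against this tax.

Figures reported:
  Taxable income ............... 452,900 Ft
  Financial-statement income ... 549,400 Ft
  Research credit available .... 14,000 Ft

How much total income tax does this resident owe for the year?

80,520 Ft

Shadow minimum tax:
  Base (financial-statement income): 549,400 Ft
  Exemption: 71,000 Ft − 25% × (549,400 Ft − 450,000 Ft) = 71,000 Ft − 24,850 Ft = 46,150 Ft
  Base: 549,400 Ft − 46,150 Ft = 503,250 Ft
  503,250 Ft × 16% = 80,520 Ft

General income tax:
  134,000 Ft × 7% = 9,380 Ft
  19,000 Ft × 21% = 3,990 Ft
  299,900 Ft × 27% = 80,973 Ft
  → 94,343 Ft
  Less research credit 14,000 Ft → 80,343 Ft

80,520 Ft > 80,343 Ft, so the shadow minimum tax is the binding amount.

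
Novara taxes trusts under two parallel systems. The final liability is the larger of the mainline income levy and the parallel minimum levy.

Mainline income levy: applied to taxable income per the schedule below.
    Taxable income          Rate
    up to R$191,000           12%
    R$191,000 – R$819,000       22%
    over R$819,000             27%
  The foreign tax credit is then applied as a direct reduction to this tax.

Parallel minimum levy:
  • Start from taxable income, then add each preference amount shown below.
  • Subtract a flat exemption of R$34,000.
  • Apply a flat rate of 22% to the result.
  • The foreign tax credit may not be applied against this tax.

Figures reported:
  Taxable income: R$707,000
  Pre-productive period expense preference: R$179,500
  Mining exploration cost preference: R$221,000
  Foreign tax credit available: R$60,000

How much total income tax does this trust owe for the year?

Parallel minimum levy:
  Adjusted income: R$707,000 + R$179,500 + R$221,000 = R$1,107,500
  Less exemption R$34,000 → base R$1,073,500
  R$1,073,500 × 22% = R$236,170

Mainline income levy:
  R$191,000 × 12% = R$22,920
  R$516,000 × 22% = R$113,520
  → R$136,440
  Less foreign tax credit R$60,000 → R$76,440

R$236,170 > R$76,440, so the parallel minimum levy is the binding amount.

R$236,170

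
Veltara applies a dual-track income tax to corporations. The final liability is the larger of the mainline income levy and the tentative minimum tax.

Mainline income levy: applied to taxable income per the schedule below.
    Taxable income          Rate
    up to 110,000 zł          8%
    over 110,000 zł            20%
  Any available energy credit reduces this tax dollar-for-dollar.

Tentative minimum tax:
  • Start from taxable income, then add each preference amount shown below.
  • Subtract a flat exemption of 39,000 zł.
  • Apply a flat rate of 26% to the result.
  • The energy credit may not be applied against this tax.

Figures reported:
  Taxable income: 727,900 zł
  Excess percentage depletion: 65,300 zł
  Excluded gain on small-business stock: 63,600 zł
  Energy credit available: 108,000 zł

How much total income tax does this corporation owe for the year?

212,628 zł

Mainline income levy:
  110,000 zł × 8% = 8,800 zł
  617,900 zł × 20% = 123,580 zł
  → 132,380 zł
  Less energy credit 108,000 zł → 24,380 zł

Tentative minimum tax:
  Adjusted income: 727,900 zł + 65,300 zł + 63,600 zł = 856,800 zł
  Less exemption 39,000 zł → base 817,800 zł
  817,800 zł × 26% = 212,628 zł

212,628 zł > 24,380 zł, so the tentative minimum tax is the binding amount.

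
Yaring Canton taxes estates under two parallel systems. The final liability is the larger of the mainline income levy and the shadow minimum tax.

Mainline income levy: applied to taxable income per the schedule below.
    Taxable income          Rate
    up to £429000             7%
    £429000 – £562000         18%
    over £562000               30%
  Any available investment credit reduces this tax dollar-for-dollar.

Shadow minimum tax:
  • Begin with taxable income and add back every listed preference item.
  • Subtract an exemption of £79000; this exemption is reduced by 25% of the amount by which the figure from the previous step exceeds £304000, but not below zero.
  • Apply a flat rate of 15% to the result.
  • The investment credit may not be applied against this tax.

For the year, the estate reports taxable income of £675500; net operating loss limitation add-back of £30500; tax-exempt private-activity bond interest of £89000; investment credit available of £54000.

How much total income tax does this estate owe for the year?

Mainline income levy:
  £429000 × 7% = £30030
  £133000 × 18% = £23940
  £113500 × 30% = £34050
  → £88020
  Less investment credit £54000 → £34020

Shadow minimum tax:
  Adjusted income: £675500 + £30500 + £89000 = £795000
  Exemption: 25% × (£795000 − £304000) = £122750 ≥ £79000, so the exemption is fully phased out
  Base: £795000 − £0 = £795000
  £795000 × 15% = £119250

£119250 > £34020, so the shadow minimum tax is the binding amount.

£119250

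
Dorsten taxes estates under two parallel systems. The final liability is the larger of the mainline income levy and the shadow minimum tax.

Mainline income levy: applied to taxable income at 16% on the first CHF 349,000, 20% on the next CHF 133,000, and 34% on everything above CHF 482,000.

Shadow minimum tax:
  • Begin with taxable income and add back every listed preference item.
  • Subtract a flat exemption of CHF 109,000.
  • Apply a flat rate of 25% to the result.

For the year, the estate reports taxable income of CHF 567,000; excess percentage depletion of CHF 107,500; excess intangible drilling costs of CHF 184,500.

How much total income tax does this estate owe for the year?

Shadow minimum tax:
  Adjusted income: CHF 567,000 + CHF 107,500 + CHF 184,500 = CHF 859,000
  Less exemption CHF 109,000 → base CHF 750,000
  CHF 750,000 × 25% = CHF 187,500

Mainline income levy:
  CHF 349,000 × 16% = CHF 55,840
  CHF 133,000 × 20% = CHF 26,600
  CHF 85,000 × 34% = CHF 28,900
  → CHF 111,340

CHF 187,500 > CHF 111,340, so the shadow minimum tax is the binding amount.

CHF 187,500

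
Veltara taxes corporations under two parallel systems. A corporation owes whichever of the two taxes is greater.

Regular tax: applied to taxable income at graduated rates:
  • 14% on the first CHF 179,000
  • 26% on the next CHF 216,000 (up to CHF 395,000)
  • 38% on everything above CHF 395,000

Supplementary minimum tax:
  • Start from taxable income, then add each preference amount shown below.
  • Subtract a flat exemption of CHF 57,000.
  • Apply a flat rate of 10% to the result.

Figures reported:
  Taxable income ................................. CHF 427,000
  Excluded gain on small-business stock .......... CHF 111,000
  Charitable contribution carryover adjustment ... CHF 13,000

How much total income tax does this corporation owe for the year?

Regular tax:
  CHF 179,000 × 14% = CHF 25,060
  CHF 216,000 × 26% = CHF 56,160
  CHF 32,000 × 38% = CHF 12,160
  → CHF 93,380

Supplementary minimum tax:
  Adjusted income: CHF 427,000 + CHF 111,000 + CHF 13,000 = CHF 551,000
  Less exemption CHF 57,000 → base CHF 494,000
  CHF 494,000 × 10% = CHF 49,400

CHF 93,380 > CHF 49,400, so the regular tax governs.

CHF 93,380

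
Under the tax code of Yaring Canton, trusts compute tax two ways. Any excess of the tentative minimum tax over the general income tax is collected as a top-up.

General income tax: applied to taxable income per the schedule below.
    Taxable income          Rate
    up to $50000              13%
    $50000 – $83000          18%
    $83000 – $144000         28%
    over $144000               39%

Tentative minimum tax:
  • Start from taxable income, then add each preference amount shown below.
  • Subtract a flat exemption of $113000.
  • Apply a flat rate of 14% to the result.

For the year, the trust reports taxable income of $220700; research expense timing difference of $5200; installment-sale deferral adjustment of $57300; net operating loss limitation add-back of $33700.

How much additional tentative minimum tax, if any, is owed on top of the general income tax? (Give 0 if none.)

$0

General income tax:
  $50000 × 13% = $6500
  $33000 × 18% = $5940
  $61000 × 28% = $17080
  $76700 × 39% = $29913
  → $59433

Tentative minimum tax:
  Adjusted income: $220700 + $5200 + $57300 + $33700 = $316900
  Less exemption $113000 → base $203900
  $203900 × 14% = $28546

$28546 ≤ $59433, so no add-on is due.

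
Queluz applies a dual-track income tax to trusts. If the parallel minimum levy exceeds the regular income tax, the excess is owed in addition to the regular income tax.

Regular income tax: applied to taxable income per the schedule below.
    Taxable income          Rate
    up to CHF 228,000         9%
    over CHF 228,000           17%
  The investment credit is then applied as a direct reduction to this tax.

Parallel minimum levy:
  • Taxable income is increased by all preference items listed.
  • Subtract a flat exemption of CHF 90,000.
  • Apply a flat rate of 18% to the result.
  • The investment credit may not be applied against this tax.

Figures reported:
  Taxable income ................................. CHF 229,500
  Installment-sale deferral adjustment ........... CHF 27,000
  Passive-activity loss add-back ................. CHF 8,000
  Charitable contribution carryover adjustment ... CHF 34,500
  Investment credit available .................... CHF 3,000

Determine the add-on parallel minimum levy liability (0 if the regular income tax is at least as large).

Parallel minimum levy:
  Adjusted income: CHF 229,500 + CHF 27,000 + CHF 8,000 + CHF 34,500 = CHF 299,000
  Less exemption CHF 90,000 → base CHF 209,000
  CHF 209,000 × 18% = CHF 37,620

Regular income tax:
  CHF 228,000 × 9% = CHF 20,520
  CHF 1,500 × 17% = CHF 255
  → CHF 20,775
  Less investment credit CHF 3,000 → CHF 17,775

Excess of parallel minimum levy over regular income tax: CHF 37,620 − CHF 17,775 = CHF 19,845.

CHF 19,845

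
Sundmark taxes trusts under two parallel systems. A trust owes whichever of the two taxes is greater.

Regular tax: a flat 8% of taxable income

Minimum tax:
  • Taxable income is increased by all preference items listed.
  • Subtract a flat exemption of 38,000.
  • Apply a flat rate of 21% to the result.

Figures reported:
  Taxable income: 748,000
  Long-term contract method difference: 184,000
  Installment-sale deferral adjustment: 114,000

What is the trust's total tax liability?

211,680

Minimum tax:
  Adjusted income: 748,000 + 184,000 + 114,000 = 1,046,000
  Less exemption 38,000 → base 1,008,000
  1,008,000 × 21% = 211,680

Regular tax:
  748,000 × 8% = 59,840

211,680 > 59,840, so the minimum tax is the binding amount.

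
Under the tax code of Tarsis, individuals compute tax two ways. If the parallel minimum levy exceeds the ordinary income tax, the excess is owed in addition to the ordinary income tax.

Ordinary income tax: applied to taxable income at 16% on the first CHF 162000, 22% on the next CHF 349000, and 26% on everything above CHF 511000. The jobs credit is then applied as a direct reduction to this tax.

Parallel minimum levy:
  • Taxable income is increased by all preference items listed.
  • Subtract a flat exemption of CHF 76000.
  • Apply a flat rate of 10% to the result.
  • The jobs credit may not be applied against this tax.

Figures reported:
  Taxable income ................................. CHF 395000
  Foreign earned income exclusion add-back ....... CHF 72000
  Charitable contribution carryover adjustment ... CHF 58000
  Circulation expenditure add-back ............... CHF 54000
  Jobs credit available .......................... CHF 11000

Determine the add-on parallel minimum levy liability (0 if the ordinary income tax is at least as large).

CHF 0

Ordinary income tax:
  CHF 162000 × 16% = CHF 25920
  CHF 233000 × 22% = CHF 51260
  → CHF 77180
  Less jobs credit CHF 11000 → CHF 66180

Parallel minimum levy:
  Adjusted income: CHF 395000 + CHF 72000 + CHF 58000 + CHF 54000 = CHF 579000
  Less exemption CHF 76000 → base CHF 503000
  CHF 503000 × 10% = CHF 50300

CHF 50300 ≤ CHF 66180, so no add-on is due.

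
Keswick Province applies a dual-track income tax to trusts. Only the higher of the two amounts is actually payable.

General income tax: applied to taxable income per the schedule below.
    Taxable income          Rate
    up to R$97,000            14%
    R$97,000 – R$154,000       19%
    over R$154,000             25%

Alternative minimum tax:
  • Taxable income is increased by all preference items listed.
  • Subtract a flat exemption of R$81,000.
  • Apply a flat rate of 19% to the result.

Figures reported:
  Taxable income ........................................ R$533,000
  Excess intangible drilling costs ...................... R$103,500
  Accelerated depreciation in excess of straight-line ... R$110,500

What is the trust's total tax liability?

General income tax:
  R$97,000 × 14% = R$13,580
  R$57,000 × 19% = R$10,830
  R$379,000 × 25% = R$94,750
  → R$119,160

Alternative minimum tax:
  Adjusted income: R$533,000 + R$103,500 + R$110,500 = R$747,000
  Less exemption R$81,000 → base R$666,000
  R$666,000 × 19% = R$126,540

R$126,540 > R$119,160, so the alternative minimum tax is the binding amount.

R$126,540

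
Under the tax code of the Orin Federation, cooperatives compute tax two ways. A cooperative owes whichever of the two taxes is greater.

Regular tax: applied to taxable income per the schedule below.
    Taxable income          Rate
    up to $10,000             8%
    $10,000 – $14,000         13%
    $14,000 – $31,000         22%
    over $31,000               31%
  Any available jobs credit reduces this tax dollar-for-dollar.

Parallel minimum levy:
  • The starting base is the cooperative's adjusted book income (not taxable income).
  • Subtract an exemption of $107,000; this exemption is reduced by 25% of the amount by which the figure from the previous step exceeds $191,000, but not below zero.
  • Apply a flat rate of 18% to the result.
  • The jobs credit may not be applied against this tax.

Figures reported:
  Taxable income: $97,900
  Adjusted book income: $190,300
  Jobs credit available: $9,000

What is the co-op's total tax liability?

Regular tax:
  $10,000 × 8% = $800
  $4,000 × 13% = $520
  $17,000 × 22% = $3,740
  $66,900 × 31% = $20,739
  → $25,799
  Less jobs credit $9,000 → $16,799

Parallel minimum levy:
  Base (adjusted book income): $190,300
  Exemption: $190,300 ≤ $191,000, so full $107,000 applies
  Base: $190,300 − $107,000 = $83,300
  $83,300 × 18% = $14,994

$16,799 > $14,994, so the regular tax governs.

$16,799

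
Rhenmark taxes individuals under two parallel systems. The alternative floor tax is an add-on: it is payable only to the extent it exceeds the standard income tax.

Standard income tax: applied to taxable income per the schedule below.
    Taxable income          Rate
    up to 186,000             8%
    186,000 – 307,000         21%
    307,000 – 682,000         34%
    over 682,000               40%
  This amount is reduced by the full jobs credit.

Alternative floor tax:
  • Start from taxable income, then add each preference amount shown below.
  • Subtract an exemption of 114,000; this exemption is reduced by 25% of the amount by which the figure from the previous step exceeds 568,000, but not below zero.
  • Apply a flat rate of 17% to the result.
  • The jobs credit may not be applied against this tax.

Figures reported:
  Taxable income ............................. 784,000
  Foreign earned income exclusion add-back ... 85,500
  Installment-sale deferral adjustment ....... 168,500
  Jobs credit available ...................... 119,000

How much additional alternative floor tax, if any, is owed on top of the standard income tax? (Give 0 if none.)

Standard income tax:
  186,000 × 8% = 14,880
  121,000 × 21% = 25,410
  375,000 × 34% = 127,500
  102,000 × 40% = 40,800
  → 208,590
  Less jobs credit 119,000 → 89,590

Alternative floor tax:
  Adjusted income: 784,000 + 85,500 + 168,500 = 1,038,000
  Exemption: 25% × (1,038,000 − 568,000) = 117,500 ≥ 114,000, so the exemption is fully phased out
  Base: 1,038,000 − 0 = 1,038,000
  1,038,000 × 17% = 176,460

Excess of alternative floor tax over standard income tax: 176,460 − 89,590 = 86,870.

86,870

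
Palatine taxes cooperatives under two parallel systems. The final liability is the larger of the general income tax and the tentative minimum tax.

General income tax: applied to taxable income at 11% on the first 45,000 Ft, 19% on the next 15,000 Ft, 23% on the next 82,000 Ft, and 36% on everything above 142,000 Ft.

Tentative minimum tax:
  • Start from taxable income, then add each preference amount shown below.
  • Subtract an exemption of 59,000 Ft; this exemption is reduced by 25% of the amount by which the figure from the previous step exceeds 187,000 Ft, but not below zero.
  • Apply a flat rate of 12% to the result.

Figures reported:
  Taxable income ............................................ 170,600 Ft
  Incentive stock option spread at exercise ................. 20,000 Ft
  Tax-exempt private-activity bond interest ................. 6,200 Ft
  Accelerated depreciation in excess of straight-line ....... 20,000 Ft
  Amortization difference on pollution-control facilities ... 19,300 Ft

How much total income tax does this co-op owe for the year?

General income tax:
  45,000 Ft × 11% = 4,950 Ft
  15,000 Ft × 19% = 2,850 Ft
  82,000 Ft × 23% = 18,860 Ft
  28,600 Ft × 36% = 10,296 Ft
  → 36,956 Ft

Tentative minimum tax:
  Adjusted income: 170,600 Ft + 20,000 Ft + 6,200 Ft + 20,000 Ft + 19,300 Ft = 236,100 Ft
  Exemption: 59,000 Ft − 25% × (236,100 Ft − 187,000 Ft) = 59,000 Ft − 12,275 Ft = 46,725 Ft
  Base: 236,100 Ft − 46,725 Ft = 189,375 Ft
  189,375 Ft × 12% = 22,725 Ft

36,956 Ft > 22,725 Ft, so the general income tax governs.

36,956 Ft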